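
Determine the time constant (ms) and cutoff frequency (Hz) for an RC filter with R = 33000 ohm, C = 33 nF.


Time constant: tau = R * C.
tau = 33000 * 3.30e-08 = 0.001089 s
tau = 1.089 ms
Cutoff frequency: fc = 1 / (2*pi*R*C).
fc = 1 / (2*pi*0.001089) = 146.15 Hz

tau = 1.089 ms, fc = 146.15 Hz


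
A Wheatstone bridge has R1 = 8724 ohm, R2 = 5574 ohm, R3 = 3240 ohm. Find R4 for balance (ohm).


At balance: R1*R4 = R2*R3, so R4 = R2*R3/R1.
R4 = 5574 * 3240 / 8724
R4 = 18059760 / 8724
R4 = 2070.12 ohm

2070.12 ohm


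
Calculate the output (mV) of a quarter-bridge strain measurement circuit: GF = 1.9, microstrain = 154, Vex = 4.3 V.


Quarter bridge output: Vout = (GF * epsilon * Vex) / 4.
Vout = (1.9 * 154e-6 * 4.3) / 4
Vout = 0.00125818 / 4 V
Vout = 0.00031454 V = 0.3145 mV

0.3145 mV


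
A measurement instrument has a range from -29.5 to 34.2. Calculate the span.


Span = upper range - lower range.
Span = 34.2 - (-29.5)
Span = 63.7

63.7


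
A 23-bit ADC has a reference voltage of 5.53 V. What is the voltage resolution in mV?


The resolution (LSB) of an ADC is Vref / 2^n.
LSB = 5.53 / 2^23
LSB = 5.53 / 8388608
LSB = 6.6e-07 V = 0.00065923 mV

0.00065923 mV


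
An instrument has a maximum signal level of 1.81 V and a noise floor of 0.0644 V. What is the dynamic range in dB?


Dynamic range = 20 * log10(Vmax / Vnoise).
DR = 20 * log10(1.81 / 0.0644)
DR = 20 * log10(28.11)
DR = 28.98 dB

28.98 dB


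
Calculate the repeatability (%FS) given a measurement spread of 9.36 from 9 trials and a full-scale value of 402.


Repeatability = (spread / full scale) * 100%.
R = (9.36 / 402) * 100
R = 2.328 %FS

2.328 %FS


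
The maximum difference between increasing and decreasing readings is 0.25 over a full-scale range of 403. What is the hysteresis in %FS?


Hysteresis = (max difference / full scale) * 100%.
H = (0.25 / 403) * 100
H = 0.062 %FS

0.062 %FS


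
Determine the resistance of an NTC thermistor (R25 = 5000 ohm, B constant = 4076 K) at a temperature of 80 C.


NTC thermistor equation: Rt = R25 * exp(B * (1/T - 1/T25)).
T in Kelvin: 353.15 K, T25 = 298.15 K
1/T - 1/T25 = 1/353.15 - 1/298.15 = -0.00052236
B * (1/T - 1/T25) = 4076 * -0.00052236 = -2.1291
Rt = 5000 * exp(-2.1291) = 594.7 ohm

594.7 ohm


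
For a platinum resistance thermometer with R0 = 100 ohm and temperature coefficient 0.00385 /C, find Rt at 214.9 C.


The RTD equation: Rt = R0 * (1 + alpha * T).
Rt = 100 * (1 + 0.00385 * 214.9)
Rt = 100 * (1 + 0.827365)
Rt = 100 * 1.827365
Rt = 182.736 ohm

182.736 ohm


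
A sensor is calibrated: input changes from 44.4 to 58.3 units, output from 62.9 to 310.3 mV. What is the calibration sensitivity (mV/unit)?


Sensitivity = (y2 - y1) / (x2 - x1).
S = (310.3 - 62.9) / (58.3 - 44.4)
S = 247.4 / 13.9
S = 17.7986 mV/unit

17.7986 mV/unit


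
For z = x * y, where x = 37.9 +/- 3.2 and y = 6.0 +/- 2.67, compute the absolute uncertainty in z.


For a product z = x*y, the relative uncertainty is:
uz/z = sqrt((ux/x)^2 + (uy/y)^2)
Relative uncertainties: ux/x = 3.2/37.9 = 0.084433
uy/y = 2.67/6.0 = 0.445
z = 37.9 * 6.0 = 227.4
uz = 227.4 * sqrt(0.084433^2 + 0.445^2) = 102.998

102.998


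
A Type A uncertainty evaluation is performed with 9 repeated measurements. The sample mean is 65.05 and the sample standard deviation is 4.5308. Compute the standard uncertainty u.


The standard uncertainty for Type A evaluation is u = s / sqrt(n).
u = 4.5308 / sqrt(9)
u = 4.5308 / 3.0
u = 1.5103

1.5103


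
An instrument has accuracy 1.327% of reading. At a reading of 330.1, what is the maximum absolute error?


Absolute error = (accuracy% / 100) * reading.
Error = (1.327 / 100) * 330.1
Error = 0.01327 * 330.1
Error = 4.3804

4.3804


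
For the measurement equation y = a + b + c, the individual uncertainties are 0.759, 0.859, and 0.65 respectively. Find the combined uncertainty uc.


For a sum of independent quantities, uc = sqrt(u1^2 + u2^2 + u3^2).
uc = sqrt(0.759^2 + 0.859^2 + 0.65^2)
uc = sqrt(0.576081 + 0.737881 + 0.4225)
uc = 1.3177

1.3177


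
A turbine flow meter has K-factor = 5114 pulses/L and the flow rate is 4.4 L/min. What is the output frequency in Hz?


Frequency = K * Q / 60 (converting L/min to L/s).
f = 5114 * 4.4 / 60
f = 22501.6 / 60
f = 375.03 Hz

375.03 Hz


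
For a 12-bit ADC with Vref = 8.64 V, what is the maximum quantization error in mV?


The maximum quantization error is +/- LSB/2.
LSB = Vref / 2^n = 8.64 / 4096 = 0.00210938 V
Max error = LSB / 2 = 0.00210938 / 2 = 0.00105469 V
Max error = 1.0547 mV

1.0547 mV


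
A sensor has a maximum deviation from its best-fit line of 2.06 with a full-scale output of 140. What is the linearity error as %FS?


Linearity error = (max deviation / full scale) * 100%.
Linearity = (2.06 / 140) * 100
Linearity = 1.471 %FS

1.471 %FS


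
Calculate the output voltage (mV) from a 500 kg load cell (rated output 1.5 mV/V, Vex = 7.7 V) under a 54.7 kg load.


Vout = rated_output * Vex * (load / capacity).
Vout = 1.5 * 7.7 * (54.7 / 500)
Vout = 1.5 * 7.7 * 0.1094
Vout = 1.264 mV

1.264 mV


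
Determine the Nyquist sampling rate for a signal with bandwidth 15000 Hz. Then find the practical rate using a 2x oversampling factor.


By Nyquist theorem, fs_min = 2 * fmax.
fs_min = 2 * 15000 = 30000 Hz
Practical rate = 2 * fs_min = 2 * 30000 = 60000 Hz

fs_min = 30000 Hz, fs_practical = 60000 Hz


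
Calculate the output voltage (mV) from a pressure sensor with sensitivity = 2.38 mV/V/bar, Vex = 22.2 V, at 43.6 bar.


Output = sensitivity * Vex * P.
Vout = 2.38 * 22.2 * 43.6
Vout = 52.836 * 43.6
Vout = 2303.65 mV

2303.65 mV


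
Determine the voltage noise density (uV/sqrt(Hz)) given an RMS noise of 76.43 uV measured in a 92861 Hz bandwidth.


Noise spectral density = Vrms / sqrt(BW).
NSD = 76.43 / sqrt(92861)
NSD = 76.43 / 304.731
NSD = 0.2508 uV/sqrt(Hz)

0.2508 uV/sqrt(Hz)


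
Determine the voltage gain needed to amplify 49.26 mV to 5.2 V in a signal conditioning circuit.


Gain = Vout / Vin (converting to same units).
G = 5.2 V / 49.26 mV
G = 5200.0 mV / 49.26 mV
G = 105.56

105.56


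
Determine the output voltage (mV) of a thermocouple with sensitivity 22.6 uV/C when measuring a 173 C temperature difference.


The thermocouple output V = sensitivity * dT.
V = 22.6 uV/C * 173 C
V = 3909.8 uV
V = 3.91 mV

3.91 mV


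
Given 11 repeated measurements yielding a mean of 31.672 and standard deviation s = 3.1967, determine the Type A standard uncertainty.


The standard uncertainty for Type A evaluation is u = s / sqrt(n).
u = 3.1967 / sqrt(11)
u = 3.1967 / 3.3166
u = 0.9638

0.9638


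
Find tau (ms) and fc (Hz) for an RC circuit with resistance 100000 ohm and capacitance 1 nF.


Time constant: tau = R * C.
tau = 100000 * 1.00e-09 = 0.0001 s
tau = 0.1 ms
Cutoff frequency: fc = 1 / (2*pi*R*C).
fc = 1 / (2*pi*0.0001) = 1591.55 Hz

tau = 0.1 ms, fc = 1591.55 Hz


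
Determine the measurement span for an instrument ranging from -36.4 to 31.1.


Span = upper range - lower range.
Span = 31.1 - (-36.4)
Span = 67.5

67.5


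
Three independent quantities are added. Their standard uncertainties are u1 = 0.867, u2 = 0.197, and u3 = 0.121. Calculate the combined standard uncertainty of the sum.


For a sum of independent quantities, uc = sqrt(u1^2 + u2^2 + u3^2).
uc = sqrt(0.867^2 + 0.197^2 + 0.121^2)
uc = sqrt(0.751689 + 0.038809 + 0.014641)
uc = 0.8973

0.8973


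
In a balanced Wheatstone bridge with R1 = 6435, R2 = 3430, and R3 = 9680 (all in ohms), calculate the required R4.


At balance: R1*R4 = R2*R3, so R4 = R2*R3/R1.
R4 = 3430 * 9680 / 6435
R4 = 33202400 / 6435
R4 = 5159.66 ohm

5159.66 ohm


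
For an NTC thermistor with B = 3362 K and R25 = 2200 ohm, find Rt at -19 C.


NTC thermistor equation: Rt = R25 * exp(B * (1/T - 1/T25)).
T in Kelvin: 254.15 K, T25 = 298.15 K
1/T - 1/T25 = 1/254.15 - 1/298.15 = 0.00058067
B * (1/T - 1/T25) = 3362 * 0.00058067 = 1.9522
Rt = 2200 * exp(1.9522) = 15497.2 ohm

15497.2 ohm


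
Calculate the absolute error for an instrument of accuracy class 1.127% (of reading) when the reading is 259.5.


Absolute error = (accuracy% / 100) * reading.
Error = (1.127 / 100) * 259.5
Error = 0.01127 * 259.5
Error = 2.9246

2.9246


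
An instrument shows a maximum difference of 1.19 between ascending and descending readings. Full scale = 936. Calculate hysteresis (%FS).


Hysteresis = (max difference / full scale) * 100%.
H = (1.19 / 936) * 100
H = 0.127 %FS

0.127 %FS


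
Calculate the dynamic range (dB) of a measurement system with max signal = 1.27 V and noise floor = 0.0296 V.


Dynamic range = 20 * log10(Vmax / Vnoise).
DR = 20 * log10(1.27 / 0.0296)
DR = 20 * log10(42.91)
DR = 32.65 dB

32.65 dB


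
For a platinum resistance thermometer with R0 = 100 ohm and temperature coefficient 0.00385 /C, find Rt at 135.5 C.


The RTD equation: Rt = R0 * (1 + alpha * T).
Rt = 100 * (1 + 0.00385 * 135.5)
Rt = 100 * (1 + 0.521675)
Rt = 100 * 1.521675
Rt = 152.168 ohm

152.168 ohm


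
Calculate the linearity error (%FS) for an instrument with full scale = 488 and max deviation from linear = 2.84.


Linearity error = (max deviation / full scale) * 100%.
Linearity = (2.84 / 488) * 100
Linearity = 0.582 %FS

0.582 %FS


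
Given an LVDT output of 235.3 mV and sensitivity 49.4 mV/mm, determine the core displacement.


Displacement = Vout / sensitivity.
d = 235.3 / 49.4
d = 4.763 mm

4.763 mm


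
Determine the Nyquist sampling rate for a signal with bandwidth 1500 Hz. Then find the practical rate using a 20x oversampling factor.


By Nyquist theorem, fs_min = 2 * fmax.
fs_min = 2 * 1500 = 3000 Hz
Practical rate = 20 * fs_min = 20 * 3000 = 60000 Hz

fs_min = 3000 Hz, fs_practical = 60000 Hz


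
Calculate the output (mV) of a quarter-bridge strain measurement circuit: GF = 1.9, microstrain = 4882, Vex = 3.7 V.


Quarter bridge output: Vout = (GF * epsilon * Vex) / 4.
Vout = (1.9 * 4882e-6 * 3.7) / 4
Vout = 0.03432046 / 4 V
Vout = 0.00858011 V = 8.5801 mV

8.5801 mV


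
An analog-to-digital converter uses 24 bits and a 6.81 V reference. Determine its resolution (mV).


The resolution (LSB) of an ADC is Vref / 2^n.
LSB = 6.81 / 2^24
LSB = 6.81 / 16777216
LSB = 4.1e-07 V = 0.00040591 mV

0.00040591 mV


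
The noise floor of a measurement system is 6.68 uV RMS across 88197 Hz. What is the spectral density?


Noise spectral density = Vrms / sqrt(BW).
NSD = 6.68 / sqrt(88197)
NSD = 6.68 / 296.9798
NSD = 0.0225 uV/sqrt(Hz)

0.0225 uV/sqrt(Hz)


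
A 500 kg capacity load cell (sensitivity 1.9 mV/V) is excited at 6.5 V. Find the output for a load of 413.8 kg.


Vout = rated_output * Vex * (load / capacity).
Vout = 1.9 * 6.5 * (413.8 / 500)
Vout = 1.9 * 6.5 * 0.8276
Vout = 10.221 mV

10.221 mV


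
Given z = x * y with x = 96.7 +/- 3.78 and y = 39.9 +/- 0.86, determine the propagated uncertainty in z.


For a product z = x*y, the relative uncertainty is:
uz/z = sqrt((ux/x)^2 + (uy/y)^2)
Relative uncertainties: ux/x = 3.78/96.7 = 0.03909
uy/y = 0.86/39.9 = 0.021554
z = 96.7 * 39.9 = 3858.3
uz = 3858.3 * sqrt(0.03909^2 + 0.021554^2) = 172.23

172.23


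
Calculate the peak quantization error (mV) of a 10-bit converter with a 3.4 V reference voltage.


The maximum quantization error is +/- LSB/2.
LSB = Vref / 2^n = 3.4 / 1024 = 0.00332031 V
Max error = LSB / 2 = 0.00332031 / 2 = 0.00166016 V
Max error = 1.6602 mV

1.6602 mV


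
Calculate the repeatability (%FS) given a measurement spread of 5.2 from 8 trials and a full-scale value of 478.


Repeatability = (spread / full scale) * 100%.
R = (5.2 / 478) * 100
R = 1.088 %FS

1.088 %FS


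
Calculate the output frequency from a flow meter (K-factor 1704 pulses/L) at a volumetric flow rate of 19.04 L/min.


Frequency = K * Q / 60 (converting L/min to L/s).
f = 1704 * 19.04 / 60
f = 32444.16 / 60
f = 540.74 Hz

540.74 Hz


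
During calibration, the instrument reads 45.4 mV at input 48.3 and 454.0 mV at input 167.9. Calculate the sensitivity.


Sensitivity = (y2 - y1) / (x2 - x1).
S = (454.0 - 45.4) / (167.9 - 48.3)
S = 408.6 / 119.6
S = 3.4164 mV/unit

3.4164 mV/unit


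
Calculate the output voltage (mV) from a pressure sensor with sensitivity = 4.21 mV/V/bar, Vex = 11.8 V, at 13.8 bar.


Output = sensitivity * Vex * P.
Vout = 4.21 * 11.8 * 13.8
Vout = 49.678 * 13.8
Vout = 685.56 mV

685.56 mV


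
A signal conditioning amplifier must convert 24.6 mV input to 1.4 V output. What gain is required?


Gain = Vout / Vin (converting to same units).
G = 1.4 V / 24.6 mV
G = 1400.0 mV / 24.6 mV
G = 56.91

56.91


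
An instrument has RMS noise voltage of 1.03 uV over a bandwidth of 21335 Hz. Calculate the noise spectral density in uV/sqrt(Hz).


Noise spectral density = Vrms / sqrt(BW).
NSD = 1.03 / sqrt(21335)
NSD = 1.03 / 146.0651
NSD = 0.0071 uV/sqrt(Hz)

0.0071 uV/sqrt(Hz)


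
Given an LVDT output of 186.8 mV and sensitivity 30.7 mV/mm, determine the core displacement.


Displacement = Vout / sensitivity.
d = 186.8 / 30.7
d = 6.085 mm

6.085 mm


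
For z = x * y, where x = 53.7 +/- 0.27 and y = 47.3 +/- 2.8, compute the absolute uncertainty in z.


For a product z = x*y, the relative uncertainty is:
uz/z = sqrt((ux/x)^2 + (uy/y)^2)
Relative uncertainties: ux/x = 0.27/53.7 = 0.005028
uy/y = 2.8/47.3 = 0.059197
z = 53.7 * 47.3 = 2540.0
uz = 2540.0 * sqrt(0.005028^2 + 0.059197^2) = 150.901

150.901


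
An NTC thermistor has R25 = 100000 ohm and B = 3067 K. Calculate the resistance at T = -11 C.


NTC thermistor equation: Rt = R25 * exp(B * (1/T - 1/T25)).
T in Kelvin: 262.15 K, T25 = 298.15 K
1/T - 1/T25 = 1/262.15 - 1/298.15 = 0.00046059
B * (1/T - 1/T25) = 3067 * 0.00046059 = 1.4126
Rt = 100000 * exp(1.4126) = 410678.4 ohm

410678.4 ohm


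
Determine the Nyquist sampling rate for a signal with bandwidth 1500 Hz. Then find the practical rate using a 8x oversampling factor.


By Nyquist theorem, fs_min = 2 * fmax.
fs_min = 2 * 1500 = 3000 Hz
Practical rate = 8 * fs_min = 8 * 3000 = 24000 Hz

fs_min = 3000 Hz, fs_practical = 24000 Hz


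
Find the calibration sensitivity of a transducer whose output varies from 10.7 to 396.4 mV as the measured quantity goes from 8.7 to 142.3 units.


Sensitivity = (y2 - y1) / (x2 - x1).
S = (396.4 - 10.7) / (142.3 - 8.7)
S = 385.7 / 133.6
S = 2.887 mV/unit

2.887 mV/unit


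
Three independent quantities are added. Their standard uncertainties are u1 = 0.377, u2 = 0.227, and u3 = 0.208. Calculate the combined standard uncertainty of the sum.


For a sum of independent quantities, uc = sqrt(u1^2 + u2^2 + u3^2).
uc = sqrt(0.377^2 + 0.227^2 + 0.208^2)
uc = sqrt(0.142129 + 0.051529 + 0.043264)
uc = 0.4867

0.4867


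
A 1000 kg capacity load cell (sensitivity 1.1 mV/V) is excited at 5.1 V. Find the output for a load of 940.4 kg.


Vout = rated_output * Vex * (load / capacity).
Vout = 1.1 * 5.1 * (940.4 / 1000)
Vout = 1.1 * 5.1 * 0.9404
Vout = 5.276 mV

5.276 mV


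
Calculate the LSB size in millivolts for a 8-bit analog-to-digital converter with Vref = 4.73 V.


The resolution (LSB) of an ADC is Vref / 2^n.
LSB = 4.73 / 2^8
LSB = 4.73 / 256
LSB = 0.01847656 V = 18.4765625 mV

18.4765625 mV


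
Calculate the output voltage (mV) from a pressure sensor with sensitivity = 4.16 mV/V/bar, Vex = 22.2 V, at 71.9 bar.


Output = sensitivity * Vex * P.
Vout = 4.16 * 22.2 * 71.9
Vout = 92.352 * 71.9
Vout = 6640.11 mV

6640.11 mV


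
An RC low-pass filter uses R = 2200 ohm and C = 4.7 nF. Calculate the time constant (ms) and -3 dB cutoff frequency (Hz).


Time constant: tau = R * C.
tau = 2200 * 4.70e-09 = 1.034e-05 s
tau = 0.0103 ms
Cutoff frequency: fc = 1 / (2*pi*R*C).
fc = 1 / (2*pi*1.034e-05) = 15392.16 Hz

tau = 0.0103 ms, fc = 15392.16 Hz


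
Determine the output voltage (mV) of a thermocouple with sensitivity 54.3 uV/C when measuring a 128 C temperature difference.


The thermocouple output V = sensitivity * dT.
V = 54.3 uV/C * 128 C
V = 6950.4 uV
V = 6.95 mV

6.95 mV


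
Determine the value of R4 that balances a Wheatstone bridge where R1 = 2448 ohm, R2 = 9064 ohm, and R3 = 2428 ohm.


At balance: R1*R4 = R2*R3, so R4 = R2*R3/R1.
R4 = 9064 * 2428 / 2448
R4 = 22007392 / 2448
R4 = 8989.95 ohm

8989.95 ohm


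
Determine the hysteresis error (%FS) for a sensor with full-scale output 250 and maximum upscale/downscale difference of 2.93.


Hysteresis = (max difference / full scale) * 100%.
H = (2.93 / 250) * 100
H = 1.172 %FS

1.172 %FS


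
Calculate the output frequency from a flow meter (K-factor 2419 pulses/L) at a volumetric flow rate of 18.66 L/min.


Frequency = K * Q / 60 (converting L/min to L/s).
f = 2419 * 18.66 / 60
f = 45138.54 / 60
f = 752.31 Hz

752.31 Hz


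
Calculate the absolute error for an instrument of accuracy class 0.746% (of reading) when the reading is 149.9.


Absolute error = (accuracy% / 100) * reading.
Error = (0.746 / 100) * 149.9
Error = 0.00746 * 149.9
Error = 1.1183

1.1183


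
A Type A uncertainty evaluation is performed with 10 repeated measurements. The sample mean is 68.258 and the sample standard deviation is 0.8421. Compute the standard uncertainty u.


The standard uncertainty for Type A evaluation is u = s / sqrt(n).
u = 0.8421 / sqrt(10)
u = 0.8421 / 3.1623
u = 0.2663

0.2663


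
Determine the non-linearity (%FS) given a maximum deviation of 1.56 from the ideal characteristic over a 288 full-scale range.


Linearity error = (max deviation / full scale) * 100%.
Linearity = (1.56 / 288) * 100
Linearity = 0.542 %FS

0.542 %FS


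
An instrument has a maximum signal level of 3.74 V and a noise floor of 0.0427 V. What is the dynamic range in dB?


Dynamic range = 20 * log10(Vmax / Vnoise).
DR = 20 * log10(3.74 / 0.0427)
DR = 20 * log10(87.59)
DR = 38.85 dB

38.85 dB


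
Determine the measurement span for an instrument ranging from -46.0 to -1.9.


Span = upper range - lower range.
Span = -1.9 - (-46.0)
Span = 44.1

44.1


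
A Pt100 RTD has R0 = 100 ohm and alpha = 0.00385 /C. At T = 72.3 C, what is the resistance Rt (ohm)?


The RTD equation: Rt = R0 * (1 + alpha * T).
Rt = 100 * (1 + 0.00385 * 72.3)
Rt = 100 * (1 + 0.278355)
Rt = 100 * 1.278355
Rt = 127.835 ohm

127.835 ohm


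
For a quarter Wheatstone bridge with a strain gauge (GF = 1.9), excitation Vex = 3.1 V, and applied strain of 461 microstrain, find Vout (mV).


Quarter bridge output: Vout = (GF * epsilon * Vex) / 4.
Vout = (1.9 * 461e-6 * 3.1) / 4
Vout = 0.00271529 / 4 V
Vout = 0.00067882 V = 0.6788 mV

0.6788 mV


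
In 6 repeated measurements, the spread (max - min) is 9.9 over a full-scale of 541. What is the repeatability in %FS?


Repeatability = (spread / full scale) * 100%.
R = (9.9 / 541) * 100
R = 1.83 %FS

1.83 %FS


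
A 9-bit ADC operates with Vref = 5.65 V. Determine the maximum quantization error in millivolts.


The maximum quantization error is +/- LSB/2.
LSB = Vref / 2^n = 5.65 / 512 = 0.01103516 V
Max error = LSB / 2 = 0.01103516 / 2 = 0.00551758 V
Max error = 5.5176 mV

5.5176 mV


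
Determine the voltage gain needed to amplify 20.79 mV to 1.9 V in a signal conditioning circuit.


Gain = Vout / Vin (converting to same units).
G = 1.9 V / 20.79 mV
G = 1900.0 mV / 20.79 mV
G = 91.39

91.39


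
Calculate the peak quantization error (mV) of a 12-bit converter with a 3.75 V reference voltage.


The maximum quantization error is +/- LSB/2.
LSB = Vref / 2^n = 3.75 / 4096 = 0.00091553 V
Max error = LSB / 2 = 0.00091553 / 2 = 0.00045776 V
Max error = 0.4578 mV

0.4578 mV


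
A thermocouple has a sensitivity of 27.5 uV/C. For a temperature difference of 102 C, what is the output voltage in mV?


The thermocouple output V = sensitivity * dT.
V = 27.5 uV/C * 102 C
V = 2805.0 uV
V = 2.805 mV

2.805 mV


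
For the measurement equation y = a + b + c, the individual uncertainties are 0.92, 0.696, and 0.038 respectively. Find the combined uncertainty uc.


For a sum of independent quantities, uc = sqrt(u1^2 + u2^2 + u3^2).
uc = sqrt(0.92^2 + 0.696^2 + 0.038^2)
uc = sqrt(0.8464 + 0.484416 + 0.001444)
uc = 1.1542

1.1542


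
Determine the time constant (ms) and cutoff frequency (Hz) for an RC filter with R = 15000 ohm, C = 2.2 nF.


Time constant: tau = R * C.
tau = 15000 * 2.20e-09 = 3.3e-05 s
tau = 0.033 ms
Cutoff frequency: fc = 1 / (2*pi*R*C).
fc = 1 / (2*pi*3.3e-05) = 4822.88 Hz

tau = 0.033 ms, fc = 4822.88 Hz


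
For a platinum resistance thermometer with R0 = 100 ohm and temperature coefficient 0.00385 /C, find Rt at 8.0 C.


The RTD equation: Rt = R0 * (1 + alpha * T).
Rt = 100 * (1 + 0.00385 * 8.0)
Rt = 100 * (1 + 0.0308)
Rt = 100 * 1.0308
Rt = 103.08 ohm

103.08 ohm


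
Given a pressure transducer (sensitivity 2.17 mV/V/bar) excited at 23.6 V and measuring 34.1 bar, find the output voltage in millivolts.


Output = sensitivity * Vex * P.
Vout = 2.17 * 23.6 * 34.1
Vout = 51.212 * 34.1
Vout = 1746.33 mV

1746.33 mV


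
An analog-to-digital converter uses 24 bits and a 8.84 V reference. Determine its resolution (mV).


The resolution (LSB) of an ADC is Vref / 2^n.
LSB = 8.84 / 2^24
LSB = 8.84 / 16777216
LSB = 5.3e-07 V = 0.00052691 mV

0.00052691 mV


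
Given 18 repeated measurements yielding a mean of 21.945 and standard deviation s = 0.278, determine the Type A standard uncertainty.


The standard uncertainty for Type A evaluation is u = s / sqrt(n).
u = 0.278 / sqrt(18)
u = 0.278 / 4.2426
u = 0.0655

0.0655


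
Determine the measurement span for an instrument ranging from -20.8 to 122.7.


Span = upper range - lower range.
Span = 122.7 - (-20.8)
Span = 143.5

143.5


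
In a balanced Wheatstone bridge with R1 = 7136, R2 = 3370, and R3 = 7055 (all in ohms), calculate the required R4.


At balance: R1*R4 = R2*R3, so R4 = R2*R3/R1.
R4 = 3370 * 7055 / 7136
R4 = 23775350 / 7136
R4 = 3331.75 ohm

3331.75 ohm


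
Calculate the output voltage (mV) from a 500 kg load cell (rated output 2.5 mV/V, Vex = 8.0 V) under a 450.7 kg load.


Vout = rated_output * Vex * (load / capacity).
Vout = 2.5 * 8.0 * (450.7 / 500)
Vout = 2.5 * 8.0 * 0.9014
Vout = 18.028 mV

18.028 mV


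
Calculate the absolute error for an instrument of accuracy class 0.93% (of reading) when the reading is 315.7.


Absolute error = (accuracy% / 100) * reading.
Error = (0.93 / 100) * 315.7
Error = 0.0093 * 315.7
Error = 2.936

2.936


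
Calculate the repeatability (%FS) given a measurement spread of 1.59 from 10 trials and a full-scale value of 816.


Repeatability = (spread / full scale) * 100%.
R = (1.59 / 816) * 100
R = 0.195 %FS

0.195 %FS


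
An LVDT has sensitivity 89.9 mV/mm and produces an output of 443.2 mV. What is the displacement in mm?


Displacement = Vout / sensitivity.
d = 443.2 / 89.9
d = 4.93 mm

4.93 mm


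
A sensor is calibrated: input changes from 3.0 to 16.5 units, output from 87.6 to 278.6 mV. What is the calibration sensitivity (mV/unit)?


Sensitivity = (y2 - y1) / (x2 - x1).
S = (278.6 - 87.6) / (16.5 - 3.0)
S = 191.0 / 13.5
S = 14.1481 mV/unit

14.1481 mV/unit


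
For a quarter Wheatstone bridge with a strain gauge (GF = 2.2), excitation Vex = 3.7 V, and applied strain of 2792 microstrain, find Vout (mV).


Quarter bridge output: Vout = (GF * epsilon * Vex) / 4.
Vout = (2.2 * 2792e-6 * 3.7) / 4
Vout = 0.02272688 / 4 V
Vout = 0.00568172 V = 5.6817 mV

5.6817 mV


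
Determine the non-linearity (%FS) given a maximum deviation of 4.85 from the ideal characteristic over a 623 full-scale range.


Linearity error = (max deviation / full scale) * 100%.
Linearity = (4.85 / 623) * 100
Linearity = 0.778 %FS

0.778 %FS


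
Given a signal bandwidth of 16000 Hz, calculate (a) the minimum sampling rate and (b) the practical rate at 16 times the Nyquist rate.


By Nyquist theorem, fs_min = 2 * fmax.
fs_min = 2 * 16000 = 32000 Hz
Practical rate = 16 * fs_min = 16 * 32000 = 512000 Hz

fs_min = 32000 Hz, fs_practical = 512000 Hz


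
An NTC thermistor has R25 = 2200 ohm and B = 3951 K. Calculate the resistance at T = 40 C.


NTC thermistor equation: Rt = R25 * exp(B * (1/T - 1/T25)).
T in Kelvin: 313.15 K, T25 = 298.15 K
1/T - 1/T25 = 1/313.15 - 1/298.15 = -0.00016066
B * (1/T - 1/T25) = 3951 * -0.00016066 = -0.6348
Rt = 2200 * exp(-0.6348) = 1166.1 ohm

1166.1 ohm


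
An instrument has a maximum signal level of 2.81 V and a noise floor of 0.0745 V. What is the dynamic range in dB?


Dynamic range = 20 * log10(Vmax / Vnoise).
DR = 20 * log10(2.81 / 0.0745)
DR = 20 * log10(37.72)
DR = 31.53 dB

31.53 dB


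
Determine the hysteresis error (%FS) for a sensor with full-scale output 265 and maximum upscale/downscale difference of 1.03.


Hysteresis = (max difference / full scale) * 100%.
H = (1.03 / 265) * 100
H = 0.389 %FS

0.389 %FS


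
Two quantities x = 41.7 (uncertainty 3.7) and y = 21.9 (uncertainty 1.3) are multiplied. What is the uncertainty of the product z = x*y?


For a product z = x*y, the relative uncertainty is:
uz/z = sqrt((ux/x)^2 + (uy/y)^2)
Relative uncertainties: ux/x = 3.7/41.7 = 0.088729
uy/y = 1.3/21.9 = 0.059361
z = 41.7 * 21.9 = 913.2
uz = 913.2 * sqrt(0.088729^2 + 0.059361^2) = 97.491

97.491


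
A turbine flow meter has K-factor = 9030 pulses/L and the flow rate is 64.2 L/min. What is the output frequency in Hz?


Frequency = K * Q / 60 (converting L/min to L/s).
f = 9030 * 64.2 / 60
f = 579726.0 / 60
f = 9662.1 Hz

9662.1 Hz


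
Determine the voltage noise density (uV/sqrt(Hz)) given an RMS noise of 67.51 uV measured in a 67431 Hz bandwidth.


Noise spectral density = Vrms / sqrt(BW).
NSD = 67.51 / sqrt(67431)
NSD = 67.51 / 259.6748
NSD = 0.26 uV/sqrt(Hz)

0.26 uV/sqrt(Hz)


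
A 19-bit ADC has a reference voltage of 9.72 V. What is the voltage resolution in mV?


The resolution (LSB) of an ADC is Vref / 2^n.
LSB = 9.72 / 2^19
LSB = 9.72 / 524288
LSB = 1.854e-05 V = 0.01853943 mV

0.01853943 mV


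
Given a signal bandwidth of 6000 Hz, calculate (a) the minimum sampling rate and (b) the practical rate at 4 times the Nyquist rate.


By Nyquist theorem, fs_min = 2 * fmax.
fs_min = 2 * 6000 = 12000 Hz
Practical rate = 4 * fs_min = 4 * 12000 = 48000 Hz

fs_min = 12000 Hz, fs_practical = 48000 Hz


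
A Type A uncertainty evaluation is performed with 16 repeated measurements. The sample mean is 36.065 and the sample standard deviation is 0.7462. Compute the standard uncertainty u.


The standard uncertainty for Type A evaluation is u = s / sqrt(n).
u = 0.7462 / sqrt(16)
u = 0.7462 / 4.0
u = 0.1865

0.1865


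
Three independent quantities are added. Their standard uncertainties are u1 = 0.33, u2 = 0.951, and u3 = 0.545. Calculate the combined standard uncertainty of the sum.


For a sum of independent quantities, uc = sqrt(u1^2 + u2^2 + u3^2).
uc = sqrt(0.33^2 + 0.951^2 + 0.545^2)
uc = sqrt(0.1089 + 0.904401 + 0.297025)
uc = 1.1447

1.1447


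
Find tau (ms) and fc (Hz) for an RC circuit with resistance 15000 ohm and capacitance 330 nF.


Time constant: tau = R * C.
tau = 15000 * 3.30e-07 = 0.00495 s
tau = 4.95 ms
Cutoff frequency: fc = 1 / (2*pi*R*C).
fc = 1 / (2*pi*0.00495) = 32.15 Hz

tau = 4.95 ms, fc = 32.15 Hz


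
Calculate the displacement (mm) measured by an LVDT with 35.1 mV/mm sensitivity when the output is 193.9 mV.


Displacement = Vout / sensitivity.
d = 193.9 / 35.1
d = 5.524 mm

5.524 mm


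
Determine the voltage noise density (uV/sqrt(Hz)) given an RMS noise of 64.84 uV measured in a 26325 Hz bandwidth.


Noise spectral density = Vrms / sqrt(BW).
NSD = 64.84 / sqrt(26325)
NSD = 64.84 / 162.2498
NSD = 0.3996 uV/sqrt(Hz)

0.3996 uV/sqrt(Hz)


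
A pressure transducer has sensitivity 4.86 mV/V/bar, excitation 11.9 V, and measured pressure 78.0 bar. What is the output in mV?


Output = sensitivity * Vex * P.
Vout = 4.86 * 11.9 * 78.0
Vout = 57.834 * 78.0
Vout = 4511.05 mV

4511.05 mV


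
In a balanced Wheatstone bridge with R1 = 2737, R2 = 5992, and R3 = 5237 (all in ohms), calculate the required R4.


At balance: R1*R4 = R2*R3, so R4 = R2*R3/R1.
R4 = 5992 * 5237 / 2737
R4 = 31380104 / 2737
R4 = 11465.15 ohm

11465.15 ohm


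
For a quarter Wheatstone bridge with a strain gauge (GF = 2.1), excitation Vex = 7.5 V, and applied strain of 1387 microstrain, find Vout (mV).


Quarter bridge output: Vout = (GF * epsilon * Vex) / 4.
Vout = (2.1 * 1387e-6 * 7.5) / 4
Vout = 0.02184525 / 4 V
Vout = 0.00546131 V = 5.4613 mV

5.4613 mV


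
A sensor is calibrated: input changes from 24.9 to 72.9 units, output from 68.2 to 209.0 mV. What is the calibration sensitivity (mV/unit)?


Sensitivity = (y2 - y1) / (x2 - x1).
S = (209.0 - 68.2) / (72.9 - 24.9)
S = 140.8 / 48.0
S = 2.9333 mV/unit

2.9333 mV/unit


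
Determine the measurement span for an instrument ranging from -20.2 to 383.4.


Span = upper range - lower range.
Span = 383.4 - (-20.2)
Span = 403.6

403.6


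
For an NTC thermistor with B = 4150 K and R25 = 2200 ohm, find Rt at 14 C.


NTC thermistor equation: Rt = R25 * exp(B * (1/T - 1/T25)).
T in Kelvin: 287.15 K, T25 = 298.15 K
1/T - 1/T25 = 1/287.15 - 1/298.15 = 0.00012848
B * (1/T - 1/T25) = 4150 * 0.00012848 = 0.5332
Rt = 2200 * exp(0.5332) = 3749.7 ohm

3749.7 ohm


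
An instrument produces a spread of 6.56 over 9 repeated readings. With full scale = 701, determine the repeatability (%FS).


Repeatability = (spread / full scale) * 100%.
R = (6.56 / 701) * 100
R = 0.936 %FS

0.936 %FS


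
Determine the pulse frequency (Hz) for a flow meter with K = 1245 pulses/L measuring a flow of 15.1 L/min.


Frequency = K * Q / 60 (converting L/min to L/s).
f = 1245 * 15.1 / 60
f = 18799.5 / 60
f = 313.32 Hz

313.32 Hz


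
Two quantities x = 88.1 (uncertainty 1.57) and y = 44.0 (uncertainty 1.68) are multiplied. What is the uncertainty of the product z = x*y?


For a product z = x*y, the relative uncertainty is:
uz/z = sqrt((ux/x)^2 + (uy/y)^2)
Relative uncertainties: ux/x = 1.57/88.1 = 0.017821
uy/y = 1.68/44.0 = 0.038182
z = 88.1 * 44.0 = 3876.4
uz = 3876.4 * sqrt(0.017821^2 + 0.038182^2) = 163.335

163.335


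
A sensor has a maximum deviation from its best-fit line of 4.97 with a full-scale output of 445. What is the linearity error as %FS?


Linearity error = (max deviation / full scale) * 100%.
Linearity = (4.97 / 445) * 100
Linearity = 1.117 %FS

1.117 %FS


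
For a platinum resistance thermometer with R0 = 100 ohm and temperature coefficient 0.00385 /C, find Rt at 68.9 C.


The RTD equation: Rt = R0 * (1 + alpha * T).
Rt = 100 * (1 + 0.00385 * 68.9)
Rt = 100 * (1 + 0.265265)
Rt = 100 * 1.265265
Rt = 126.527 ohm

126.527 ohm


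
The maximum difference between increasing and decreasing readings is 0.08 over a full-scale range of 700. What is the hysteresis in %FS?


Hysteresis = (max difference / full scale) * 100%.
H = (0.08 / 700) * 100
H = 0.011 %FS

0.011 %FS


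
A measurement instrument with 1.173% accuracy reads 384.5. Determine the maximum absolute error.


Absolute error = (accuracy% / 100) * reading.
Error = (1.173 / 100) * 384.5
Error = 0.01173 * 384.5
Error = 4.5102

4.5102


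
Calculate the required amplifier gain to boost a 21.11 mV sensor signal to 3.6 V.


Gain = Vout / Vin (converting to same units).
G = 3.6 V / 21.11 mV
G = 3600.0 mV / 21.11 mV
G = 170.54

170.54


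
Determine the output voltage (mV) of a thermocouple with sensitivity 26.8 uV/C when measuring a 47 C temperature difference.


The thermocouple output V = sensitivity * dT.
V = 26.8 uV/C * 47 C
V = 1259.6 uV
V = 1.26 mV

1.26 mV


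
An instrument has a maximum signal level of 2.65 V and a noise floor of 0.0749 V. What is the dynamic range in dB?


Dynamic range = 20 * log10(Vmax / Vnoise).
DR = 20 * log10(2.65 / 0.0749)
DR = 20 * log10(35.38)
DR = 30.98 dB

30.98 dB


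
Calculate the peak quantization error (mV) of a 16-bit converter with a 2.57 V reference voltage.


The maximum quantization error is +/- LSB/2.
LSB = Vref / 2^n = 2.57 / 65536 = 3.922e-05 V
Max error = LSB / 2 = 3.922e-05 / 2 = 1.961e-05 V
Max error = 0.0196 mV

0.0196 mV


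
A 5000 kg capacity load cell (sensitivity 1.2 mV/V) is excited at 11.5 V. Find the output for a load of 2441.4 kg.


Vout = rated_output * Vex * (load / capacity).
Vout = 1.2 * 11.5 * (2441.4 / 5000)
Vout = 1.2 * 11.5 * 0.48828
Vout = 6.738 mV

6.738 mV


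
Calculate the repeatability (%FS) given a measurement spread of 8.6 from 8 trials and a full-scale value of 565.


Repeatability = (spread / full scale) * 100%.
R = (8.6 / 565) * 100
R = 1.522 %FS

1.522 %FS


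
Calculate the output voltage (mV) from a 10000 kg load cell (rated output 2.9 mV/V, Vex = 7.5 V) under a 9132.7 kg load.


Vout = rated_output * Vex * (load / capacity).
Vout = 2.9 * 7.5 * (9132.7 / 10000)
Vout = 2.9 * 7.5 * 0.91327
Vout = 19.864 mV

19.864 mV


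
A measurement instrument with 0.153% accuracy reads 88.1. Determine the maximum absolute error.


Absolute error = (accuracy% / 100) * reading.
Error = (0.153 / 100) * 88.1
Error = 0.00153 * 88.1
Error = 0.1348

0.1348


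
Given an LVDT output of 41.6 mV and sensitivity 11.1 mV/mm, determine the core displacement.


Displacement = Vout / sensitivity.
d = 41.6 / 11.1
d = 3.748 mm

3.748 mm


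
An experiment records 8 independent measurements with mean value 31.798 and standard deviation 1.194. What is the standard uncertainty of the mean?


The standard uncertainty for Type A evaluation is u = s / sqrt(n).
u = 1.194 / sqrt(8)
u = 1.194 / 2.8284
u = 0.4221

0.4221


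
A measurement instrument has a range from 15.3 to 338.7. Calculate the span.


Span = upper range - lower range.
Span = 338.7 - (15.3)
Span = 323.4

323.4


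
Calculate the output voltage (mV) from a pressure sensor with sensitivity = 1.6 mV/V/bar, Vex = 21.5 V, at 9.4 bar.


Output = sensitivity * Vex * P.
Vout = 1.6 * 21.5 * 9.4
Vout = 34.4 * 9.4
Vout = 323.36 mV

323.36 mV


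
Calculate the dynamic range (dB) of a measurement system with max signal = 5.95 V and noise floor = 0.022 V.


Dynamic range = 20 * log10(Vmax / Vnoise).
DR = 20 * log10(5.95 / 0.022)
DR = 20 * log10(270.45)
DR = 48.64 dB

48.64 dB


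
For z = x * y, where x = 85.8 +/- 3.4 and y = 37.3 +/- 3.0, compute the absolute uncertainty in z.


For a product z = x*y, the relative uncertainty is:
uz/z = sqrt((ux/x)^2 + (uy/y)^2)
Relative uncertainties: ux/x = 3.4/85.8 = 0.039627
uy/y = 3.0/37.3 = 0.080429
z = 85.8 * 37.3 = 3200.3
uz = 3200.3 * sqrt(0.039627^2 + 0.080429^2) = 286.946

286.946


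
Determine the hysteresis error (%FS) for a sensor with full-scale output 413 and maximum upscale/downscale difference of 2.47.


Hysteresis = (max difference / full scale) * 100%.
H = (2.47 / 413) * 100
H = 0.598 %FS

0.598 %FS


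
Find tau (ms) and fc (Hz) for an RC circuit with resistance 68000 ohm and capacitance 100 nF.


Time constant: tau = R * C.
tau = 68000 * 1.00e-07 = 0.0068 s
tau = 6.8 ms
Cutoff frequency: fc = 1 / (2*pi*R*C).
fc = 1 / (2*pi*0.0068) = 23.41 Hz

tau = 6.8 ms, fc = 23.41 Hz


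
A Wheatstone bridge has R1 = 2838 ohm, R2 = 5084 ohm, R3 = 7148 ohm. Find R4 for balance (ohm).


At balance: R1*R4 = R2*R3, so R4 = R2*R3/R1.
R4 = 5084 * 7148 / 2838
R4 = 36340432 / 2838
R4 = 12804.94 ohm

12804.94 ohm


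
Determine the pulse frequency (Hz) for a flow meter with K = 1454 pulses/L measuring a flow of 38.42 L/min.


Frequency = K * Q / 60 (converting L/min to L/s).
f = 1454 * 38.42 / 60
f = 55862.68 / 60
f = 931.04 Hz

931.04 Hz


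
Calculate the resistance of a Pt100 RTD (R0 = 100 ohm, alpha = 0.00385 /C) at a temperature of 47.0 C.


The RTD equation: Rt = R0 * (1 + alpha * T).
Rt = 100 * (1 + 0.00385 * 47.0)
Rt = 100 * (1 + 0.18095)
Rt = 100 * 1.18095
Rt = 118.095 ohm

118.095 ohm


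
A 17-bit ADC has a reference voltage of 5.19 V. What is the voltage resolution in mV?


The resolution (LSB) of an ADC is Vref / 2^n.
LSB = 5.19 / 2^17
LSB = 5.19 / 131072
LSB = 3.96e-05 V = 0.03959656 mV

0.03959656 mV


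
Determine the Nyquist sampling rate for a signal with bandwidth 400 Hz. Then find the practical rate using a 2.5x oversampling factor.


By Nyquist theorem, fs_min = 2 * fmax.
fs_min = 2 * 400 = 800 Hz
Practical rate = 2.5 * fs_min = 2.5 * 800 = 2000 Hz

fs_min = 800 Hz, fs_practical = 2000 Hz


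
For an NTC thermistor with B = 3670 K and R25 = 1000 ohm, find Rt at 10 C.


NTC thermistor equation: Rt = R25 * exp(B * (1/T - 1/T25)).
T in Kelvin: 283.15 K, T25 = 298.15 K
1/T - 1/T25 = 1/283.15 - 1/298.15 = 0.00017768
B * (1/T - 1/T25) = 3670 * 0.00017768 = 0.6521
Rt = 1000 * exp(0.6521) = 1919.5 ohm

1919.5 ohm


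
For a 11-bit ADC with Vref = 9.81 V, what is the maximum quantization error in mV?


The maximum quantization error is +/- LSB/2.
LSB = Vref / 2^n = 9.81 / 2048 = 0.00479004 V
Max error = LSB / 2 = 0.00479004 / 2 = 0.00239502 V
Max error = 2.395 mV

2.395 mV


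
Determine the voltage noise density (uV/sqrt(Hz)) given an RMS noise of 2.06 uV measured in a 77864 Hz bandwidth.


Noise spectral density = Vrms / sqrt(BW).
NSD = 2.06 / sqrt(77864)
NSD = 2.06 / 279.0412
NSD = 0.0074 uV/sqrt(Hz)

0.0074 uV/sqrt(Hz)


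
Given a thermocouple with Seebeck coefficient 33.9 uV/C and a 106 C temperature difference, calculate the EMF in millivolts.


The thermocouple output V = sensitivity * dT.
V = 33.9 uV/C * 106 C
V = 3593.4 uV
V = 3.593 mV

3.593 mV


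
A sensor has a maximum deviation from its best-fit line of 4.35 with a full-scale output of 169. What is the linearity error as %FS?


Linearity error = (max deviation / full scale) * 100%.
Linearity = (4.35 / 169) * 100
Linearity = 2.574 %FS

2.574 %FS


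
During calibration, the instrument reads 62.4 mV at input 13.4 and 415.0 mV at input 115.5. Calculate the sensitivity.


Sensitivity = (y2 - y1) / (x2 - x1).
S = (415.0 - 62.4) / (115.5 - 13.4)
S = 352.6 / 102.1
S = 3.4535 mV/unit

3.4535 mV/unit


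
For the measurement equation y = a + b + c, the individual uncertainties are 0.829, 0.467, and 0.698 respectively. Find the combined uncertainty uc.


For a sum of independent quantities, uc = sqrt(u1^2 + u2^2 + u3^2).
uc = sqrt(0.829^2 + 0.467^2 + 0.698^2)
uc = sqrt(0.687241 + 0.218089 + 0.487204)
uc = 1.1801

1.1801


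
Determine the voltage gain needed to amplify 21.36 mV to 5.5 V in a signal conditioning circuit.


Gain = Vout / Vin (converting to same units).
G = 5.5 V / 21.36 mV
G = 5500.0 mV / 21.36 mV
G = 257.49

257.49


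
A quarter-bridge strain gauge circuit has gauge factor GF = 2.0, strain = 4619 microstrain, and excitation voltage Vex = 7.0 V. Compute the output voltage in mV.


Quarter bridge output: Vout = (GF * epsilon * Vex) / 4.
Vout = (2.0 * 4619e-6 * 7.0) / 4
Vout = 0.064666 / 4 V
Vout = 0.0161665 V = 16.1665 mV

16.1665 mV


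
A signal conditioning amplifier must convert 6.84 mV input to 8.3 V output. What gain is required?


Gain = Vout / Vin (converting to same units).
G = 8.3 V / 6.84 mV
G = 8300.0 mV / 6.84 mV
G = 1213.45

1213.45


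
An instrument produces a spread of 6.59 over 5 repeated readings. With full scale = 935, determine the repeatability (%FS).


Repeatability = (spread / full scale) * 100%.
R = (6.59 / 935) * 100
R = 0.705 %FS

0.705 %FS


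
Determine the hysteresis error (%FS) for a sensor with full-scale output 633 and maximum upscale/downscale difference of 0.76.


Hysteresis = (max difference / full scale) * 100%.
H = (0.76 / 633) * 100
H = 0.12 %FS

0.12 %FS


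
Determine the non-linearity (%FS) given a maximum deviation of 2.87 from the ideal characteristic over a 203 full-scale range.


Linearity error = (max deviation / full scale) * 100%.
Linearity = (2.87 / 203) * 100
Linearity = 1.414 %FS

1.414 %FS
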